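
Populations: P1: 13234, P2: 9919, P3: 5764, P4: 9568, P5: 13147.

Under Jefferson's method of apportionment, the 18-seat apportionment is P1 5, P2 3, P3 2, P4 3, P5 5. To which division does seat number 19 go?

P2

Priority for the next seat is population ÷ (current seats + 1).
Priorities: P1 2205.667, P2 2479.750, P3 1921.333, P4 2392.000, P5 2191.167.
Highest priority: P2.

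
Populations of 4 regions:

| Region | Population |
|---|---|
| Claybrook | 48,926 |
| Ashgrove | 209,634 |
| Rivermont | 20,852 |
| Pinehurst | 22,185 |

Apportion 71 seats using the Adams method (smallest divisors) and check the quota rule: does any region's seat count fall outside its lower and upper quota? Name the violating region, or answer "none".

Standard quotas: Claybrook 11.518, Ashgrove 49.351, Rivermont 4.909, Pinehurst 5.223.
Adams allocation: Claybrook 12, Ashgrove 48, Rivermont 5, Pinehurst 6.
Ashgrove has quota 49.351 (lower 49, upper 50) but receives 48 — outside the quota interval.

Ashgrove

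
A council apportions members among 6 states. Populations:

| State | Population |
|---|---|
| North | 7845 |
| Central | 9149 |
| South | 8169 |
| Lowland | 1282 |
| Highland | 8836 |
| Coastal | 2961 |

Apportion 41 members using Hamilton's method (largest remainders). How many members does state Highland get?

10

Standard divisor: 38242 ÷ 41 ≈ 932.732.
Standard quotas: North 8.4108, Central 9.8088, South 8.7581, Lowland 1.3745, Highland 9.4732, Coastal 3.1745.
Lower quotas: North 8, Central 9, South 8, Lowland 1, Highland 9, Coastal 3 (sum 38, leaving 3 seats).
Remainders in descending order: Central 0.8088, South 0.7581, Highland 0.4732, North 0.4108, Lowland 0.3745, Coastal 0.1745.
The surplus seats go to Central, South, Highland.
Highland receives 10.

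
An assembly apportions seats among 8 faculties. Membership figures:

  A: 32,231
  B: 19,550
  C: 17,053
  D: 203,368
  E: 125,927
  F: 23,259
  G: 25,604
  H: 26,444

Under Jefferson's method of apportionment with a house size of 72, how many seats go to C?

2

Standard divisor 473436/72 ≈ 6575.5; standard quotas: A 4.902, B 2.973, C 2.593, D 30.928, E 19.151, F 3.537, G 3.894, H 4.022.
Rounding down gives 4, 2, 2, 30, 19, 3, 3, 4 = 67 seats, so the divisor must be adjusted.
With modified divisor 6330: modified quotas A 5.092, B 3.088, C 2.694, D 32.128, E 19.894, F 3.674, G 4.045, H 4.178.
Rounding down: A 5, B 3, C 2, D 32, E 19, F 3, G 4, H 4 (total 72).
C receives 2.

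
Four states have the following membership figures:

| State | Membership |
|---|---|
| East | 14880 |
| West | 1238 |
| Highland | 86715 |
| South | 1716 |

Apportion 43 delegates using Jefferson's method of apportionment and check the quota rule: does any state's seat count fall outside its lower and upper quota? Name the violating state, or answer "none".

Standard quotas: East 6.120, West 0.509, Highland 35.665, South 0.706.
Jefferson allocation: East 6, West 0, Highland 37, South 0.
Highland has quota 35.665 (lower 35, upper 36) but receives 37 — outside the quota interval.

Highland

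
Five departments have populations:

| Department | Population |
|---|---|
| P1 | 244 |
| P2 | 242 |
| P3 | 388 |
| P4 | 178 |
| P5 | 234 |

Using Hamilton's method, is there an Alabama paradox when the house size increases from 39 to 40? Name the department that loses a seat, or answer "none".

none

At 39 seats: P1 8, P2 7, P3 12, P4 5, P5 7.
At 40 seats: P1 8, P2 7, P3 12, P4 6, P5 7.
No department's allocation decreased.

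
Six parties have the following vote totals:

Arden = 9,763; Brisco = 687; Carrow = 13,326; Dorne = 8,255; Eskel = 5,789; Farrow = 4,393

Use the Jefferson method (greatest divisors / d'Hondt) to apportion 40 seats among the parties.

Standard divisor 42213/40 ≈ 1055.325; standard quotas: Arden 9.251, Brisco 0.651, Carrow 12.627, Dorne 7.822, Eskel 5.486, Farrow 4.163.
Rounding down gives 9, 0, 12, 7, 5, 4 = 37 seats, so the divisor must be adjusted.
With modified divisor 970: modified quotas Arden 10.065, Brisco 0.708, Carrow 13.738, Dorne 8.510, Eskel 5.968, Farrow 4.529.
Rounding down: Arden 10, Brisco 0, Carrow 13, Dorne 8, Eskel 5, Farrow 4 (total 40).

Arden: 10, Brisco: 0, Carrow: 13, Dorne: 8, Eskel: 5, Farrow: 4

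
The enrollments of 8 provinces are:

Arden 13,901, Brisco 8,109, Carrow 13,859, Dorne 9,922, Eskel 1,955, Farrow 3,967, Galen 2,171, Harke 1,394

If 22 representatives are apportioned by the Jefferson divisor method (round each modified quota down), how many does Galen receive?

Standard divisor 55278/22 ≈ 2512.636; standard quotas: Arden 5.532, Brisco 3.227, Carrow 5.516, Dorne 3.949, Eskel 0.778, Farrow 1.579, Galen 0.864, Harke 0.555.
Rounding down gives 5, 3, 5, 3, 0, 1, 0, 0 = 17 seats, so the divisor must be adjusted.
With modified divisor 2010: modified quotas Arden 6.916, Brisco 4.034, Carrow 6.895, Dorne 4.936, Eskel 0.973, Farrow 1.974, Galen 1.080, Harke 0.694.
Rounding down: Arden 6, Brisco 4, Carrow 6, Dorne 4, Eskel 0, Farrow 1, Galen 1, Harke 0 (total 22).
Galen receives 1.

1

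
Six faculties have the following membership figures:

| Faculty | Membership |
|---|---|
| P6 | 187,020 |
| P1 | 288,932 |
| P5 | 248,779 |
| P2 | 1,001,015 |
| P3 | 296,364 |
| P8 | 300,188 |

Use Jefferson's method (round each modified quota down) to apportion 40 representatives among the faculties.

P6 3; P1 5; P5 4; P2 18; P3 5; P8 5

Standard divisor 2322298/40 ≈ 58057.45; standard quotas: P6 3.221, P1 4.977, P5 4.285, P2 17.242, P3 5.105, P8 5.171.
Rounding down gives 3, 4, 4, 17, 5, 5 = 38 seats, so the divisor must be adjusted.
With modified divisor 54100: modified quotas P6 3.457, P1 5.341, P5 4.599, P2 18.503, P3 5.478, P8 5.549.
Rounding down: P6 3, P1 5, P5 4, P2 18, P3 5, P8 5 (total 40).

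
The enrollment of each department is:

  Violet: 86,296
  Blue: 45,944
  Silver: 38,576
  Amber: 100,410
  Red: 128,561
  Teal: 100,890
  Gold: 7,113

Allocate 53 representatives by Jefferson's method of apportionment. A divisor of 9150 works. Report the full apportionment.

With modified divisor 9150: modified quotas Violet 9.431, Blue 5.021, Silver 4.216, Amber 10.974, Red 14.050, Teal 11.026, Gold 0.777.
Rounding down: Violet 9, Blue 5, Silver 4, Amber 10, Red 14, Teal 11, Gold 0 (total 53).

Violet: 9, Blue: 5, Silver: 4, Amber: 10, Red: 14, Teal: 11, Gold: 0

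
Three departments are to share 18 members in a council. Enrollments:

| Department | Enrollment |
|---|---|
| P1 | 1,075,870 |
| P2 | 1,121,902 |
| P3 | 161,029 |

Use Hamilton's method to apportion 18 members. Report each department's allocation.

The standard divisor is 2358801/18 ≈ 131044.5.
Standard quotas: P1 8.2100, P2 8.5612, P3 1.2288.
Lower quotas: P1 8, P2 8, P3 1 (sum 17, leaving 1 seat).
Remainders in descending order: P2 0.5612, P3 0.2288, P1 0.2100.
Largest remainder: P2 receives the extra seat.

P1: 8, P2: 9, P3: 1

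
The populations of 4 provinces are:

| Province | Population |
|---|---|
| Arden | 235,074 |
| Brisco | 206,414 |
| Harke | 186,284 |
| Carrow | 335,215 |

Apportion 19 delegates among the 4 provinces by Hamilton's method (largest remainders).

Standard divisor: 962987 ÷ 19 ≈ 50683.526.
Standard quotas: Arden 4.6381, Brisco 4.0726, Harke 3.6754, Carrow 6.6139.
Lower quotas: Arden 4, Brisco 4, Harke 3, Carrow 6 (sum 17, leaving 2 seats).
Remainders in descending order: Harke 0.6754, Arden 0.6381, Carrow 0.6139, Brisco 0.0726.
Largest remainders: Harke, Arden receive the extra seats.

Arden: 5, Brisco: 4, Harke: 4, Carrow: 6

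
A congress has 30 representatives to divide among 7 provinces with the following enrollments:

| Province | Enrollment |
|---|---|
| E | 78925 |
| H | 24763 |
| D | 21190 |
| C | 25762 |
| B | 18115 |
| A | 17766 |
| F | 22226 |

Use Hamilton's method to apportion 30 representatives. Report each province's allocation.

E 11; H 4; D 3; C 4; B 3; A 2; F 3

Total 208747; standard divisor 208747/30 ≈ 6958.233.
Standard quotas: E 11.3427, H 3.5588, D 3.0453, C 3.7024, B 2.6034, A 2.5532, F 3.1942.
Lower quotas: E 11, H 3, D 3, C 3, B 2, A 2, F 3 (sum 27, leaving 3 seats).
Remainders in descending order: C 0.7024, B 0.6034, H 0.5588, A 0.5532, E 0.3427, F 0.1942, D 0.0453.
The surplus seats go to C, B, H.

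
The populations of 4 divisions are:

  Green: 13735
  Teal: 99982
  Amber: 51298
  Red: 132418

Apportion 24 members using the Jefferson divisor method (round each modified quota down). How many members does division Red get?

11

Standard divisor 297433/24 ≈ 12393.042; standard quotas: Green 1.108, Teal 8.068, Amber 4.139, Red 10.685.
Rounding down gives 1, 8, 4, 10 = 23 seats, so the divisor must be adjusted.
With modified divisor 11600: modified quotas Green 1.184, Teal 8.619, Amber 4.422, Red 11.415.
Rounding down: Green 1, Teal 8, Amber 4, Red 11 (total 24).
Red receives 11.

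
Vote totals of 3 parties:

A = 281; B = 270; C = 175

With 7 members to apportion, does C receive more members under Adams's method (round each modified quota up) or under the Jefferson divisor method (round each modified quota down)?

Adams

Adams: A 3, B 2, C 2.
Jefferson: A 3, B 3, C 1.
C gets 2 under Adams and 1 under Jefferson.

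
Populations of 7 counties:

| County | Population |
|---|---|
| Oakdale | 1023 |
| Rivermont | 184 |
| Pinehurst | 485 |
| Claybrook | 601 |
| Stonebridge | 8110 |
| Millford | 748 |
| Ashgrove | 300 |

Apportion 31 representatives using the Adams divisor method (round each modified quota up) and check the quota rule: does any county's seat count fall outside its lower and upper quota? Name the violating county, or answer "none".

Stonebridge

Standard quotas: Oakdale 2.769, Rivermont 0.498, Pinehurst 1.313, Claybrook 1.627, Stonebridge 21.955, Millford 2.025, Ashgrove 0.812.
Adams allocation: Oakdale 3, Rivermont 1, Pinehurst 2, Claybrook 2, Stonebridge 20, Millford 2, Ashgrove 1.
Stonebridge has quota 21.955 (lower 21, upper 22) but receives 20 — outside the quota interval.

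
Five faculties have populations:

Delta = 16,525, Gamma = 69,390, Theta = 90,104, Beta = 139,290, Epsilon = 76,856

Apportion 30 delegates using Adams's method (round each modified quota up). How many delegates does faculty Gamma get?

5

Standard divisor 392165/30 ≈ 13072.167; standard quotas: Delta 1.264, Gamma 5.308, Theta 6.893, Beta 10.655, Epsilon 5.879.
Rounding up gives 2, 6, 7, 11, 6 = 32 seats, so the divisor must be adjusted.
With modified divisor 14500: modified quotas Delta 1.140, Gamma 4.786, Theta 6.214, Beta 9.606, Epsilon 5.300.
Rounding up: Delta 2, Gamma 5, Theta 7, Beta 10, Epsilon 6 (total 30).
Gamma receives 5.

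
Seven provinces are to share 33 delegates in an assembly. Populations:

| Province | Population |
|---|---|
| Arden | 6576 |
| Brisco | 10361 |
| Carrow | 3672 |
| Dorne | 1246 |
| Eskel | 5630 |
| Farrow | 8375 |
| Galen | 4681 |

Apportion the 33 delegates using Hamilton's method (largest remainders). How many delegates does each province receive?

Arden=5, Brisco=8, Carrow=3, Dorne=1, Eskel=5, Farrow=7, Galen=4

The standard divisor is 40541/33 ≈ 1228.515.
Standard quotas: Arden 5.3528, Brisco 8.4338, Carrow 2.9890, Dorne 1.0142, Eskel 4.5828, Farrow 6.8172, Galen 3.8103.
Lower quotas: Arden 5, Brisco 8, Carrow 2, Dorne 1, Eskel 4, Farrow 6, Galen 3 (sum 29, leaving 4 seats).
Remainders in descending order: Carrow 0.9890, Farrow 0.8172, Galen 0.8103, Eskel 0.5828, Brisco 0.4338, Arden 0.3528, Dorne 0.0142.
Largest remainders: Carrow, Farrow, Galen, Eskel receive the extra seats.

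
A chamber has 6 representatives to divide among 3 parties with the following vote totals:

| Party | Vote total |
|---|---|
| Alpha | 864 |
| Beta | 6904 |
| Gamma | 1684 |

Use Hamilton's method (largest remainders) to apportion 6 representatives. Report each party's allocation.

Alpha 1, Beta 4, Gamma 1

The standard divisor is 9452/6 ≈ 1575.333.
Standard quotas: Alpha 0.5485, Beta 4.3826, Gamma 1.0690.
Lower quotas: Alpha 0, Beta 4, Gamma 1 (sum 5, leaving 1 seat).
Remainders in descending order: Alpha 0.5485, Beta 0.3826, Gamma 0.0690.
The surplus seat goes to Alpha.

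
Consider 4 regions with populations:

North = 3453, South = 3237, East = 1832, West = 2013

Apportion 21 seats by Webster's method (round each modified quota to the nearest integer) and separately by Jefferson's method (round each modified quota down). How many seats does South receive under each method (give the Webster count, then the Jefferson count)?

6 and 7

Webster: North 7, South 6, East 4, West 4.
Jefferson: North 7, South 7, East 3, West 4.
South gets 6 under Webster and 7 under Jefferson.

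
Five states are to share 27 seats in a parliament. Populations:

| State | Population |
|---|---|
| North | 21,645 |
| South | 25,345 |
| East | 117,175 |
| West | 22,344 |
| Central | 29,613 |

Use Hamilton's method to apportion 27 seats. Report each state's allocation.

Total 216122; standard divisor 216122/27 ≈ 8004.519.
Standard quotas: North 2.7041, South 3.1663, East 14.6386, West 2.7914, Central 3.6995.
Lower quotas: North 2, South 3, East 14, West 2, Central 3 (sum 24, leaving 3 seats).
Remainders in descending order: West 0.7914, North 0.7041, Central 0.6995, East 0.6386, South 0.1663.
Largest remainders: West, North, Central receive the extra seats.

North: 3, South: 3, East: 14, West: 3, Central: 4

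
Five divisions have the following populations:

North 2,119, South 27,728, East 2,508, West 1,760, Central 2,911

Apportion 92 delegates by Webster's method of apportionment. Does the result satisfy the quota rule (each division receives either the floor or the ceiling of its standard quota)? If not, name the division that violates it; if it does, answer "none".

Standard quotas: North 5.265, South 68.897, East 6.232, West 4.373, Central 7.233.
Webster allocation: North 5, South 70, East 6, West 4, Central 7.
South has quota 68.897 (lower 68, upper 69) but receives 70 — outside the quota interval.

South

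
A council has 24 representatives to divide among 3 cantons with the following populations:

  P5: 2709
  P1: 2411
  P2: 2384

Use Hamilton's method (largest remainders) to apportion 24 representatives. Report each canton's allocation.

The standard divisor is 7504/24 ≈ 312.667.
Standard quotas: P5 8.664, P1 7.711, P2 7.625.
Lower quotas: P5 8, P1 7, P2 7 (sum 22, leaving 2 seats).
Remainders in descending order: P1 0.711, P5 0.664, P2 0.625.
The surplus seats go to P1, P5.

P5=9, P1=8, P2=7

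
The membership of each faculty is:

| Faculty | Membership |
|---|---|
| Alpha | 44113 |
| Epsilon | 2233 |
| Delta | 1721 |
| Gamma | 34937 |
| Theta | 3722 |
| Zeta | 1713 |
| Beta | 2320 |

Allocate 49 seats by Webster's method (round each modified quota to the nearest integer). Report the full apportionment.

Standard divisor 90759/49 ≈ 1852.224; standard quotas: Alpha 23.816, Epsilon 1.206, Delta 0.929, Gamma 18.862, Theta 2.009, Zeta 0.925, Beta 1.253.
Rounding to the nearest integer gives Alpha 24, Epsilon 1, Delta 1, Gamma 19, Theta 2, Zeta 1, Beta 1 — total 49, matching the house size, so no adjustment is needed.

Alpha 24, Epsilon 1, Delta 1, Gamma 19, Theta 2, Zeta 1, Beta 1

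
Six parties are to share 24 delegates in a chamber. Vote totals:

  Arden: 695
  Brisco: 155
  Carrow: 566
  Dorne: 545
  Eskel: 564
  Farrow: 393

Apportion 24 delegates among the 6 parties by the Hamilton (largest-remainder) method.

Standard divisor: 2918 ÷ 24 ≈ 121.583.
Standard quotas: Arden 5.716, Brisco 1.275, Carrow 4.655, Dorne 4.483, Eskel 4.639, Farrow 3.232.
Lower quotas: Arden 5, Brisco 1, Carrow 4, Dorne 4, Eskel 4, Farrow 3 (sum 21, leaving 3 seats).
Remainders in descending order: Arden 0.716, Carrow 0.655, Eskel 0.639, Dorne 0.483, Brisco 0.275, Farrow 0.232.
The surplus seats go to Arden, Carrow, Eskel.

Arden 6, Brisco 1, Carrow 5, Dorne 4, Eskel 5, Farrow 3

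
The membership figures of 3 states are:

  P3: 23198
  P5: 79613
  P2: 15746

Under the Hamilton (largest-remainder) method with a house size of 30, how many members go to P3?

6

Standard divisor: 118557 ÷ 30 ≈ 3951.9.
Standard quotas: P3 5.8701, P5 20.1455, P2 3.9844.
Lower quotas: P3 5, P5 20, P2 3 (sum 28, leaving 2 seats).
Remainders in descending order: P2 0.9844, P3 0.8701, P5 0.1455.
The surplus seats go to P2, P3.
P3 receives 6.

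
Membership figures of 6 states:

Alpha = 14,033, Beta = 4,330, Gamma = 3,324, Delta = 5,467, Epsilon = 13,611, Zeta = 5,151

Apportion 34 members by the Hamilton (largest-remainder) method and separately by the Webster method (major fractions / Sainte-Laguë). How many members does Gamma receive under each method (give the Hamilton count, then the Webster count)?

3 and 2

Hamilton: Alpha 10, Beta 3, Gamma 3, Delta 4, Epsilon 10, Zeta 4.
Webster: Alpha 11, Beta 3, Gamma 2, Delta 4, Epsilon 10, Zeta 4.
Gamma gets 3 under Hamilton and 2 under Webster.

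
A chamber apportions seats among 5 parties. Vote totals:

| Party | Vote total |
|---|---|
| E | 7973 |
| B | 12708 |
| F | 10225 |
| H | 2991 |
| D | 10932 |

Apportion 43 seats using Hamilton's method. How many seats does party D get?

10

The standard divisor is 44829/43 ≈ 1042.535.
Standard quotas: E 7.6477, B 12.1895, F 9.8078, H 2.8690, D 10.4860.
Lower quotas: E 7, B 12, F 9, H 2, D 10 (sum 40, leaving 3 seats).
Remainders in descending order: H 0.8690, F 0.8078, E 0.6477, D 0.4860, B 0.1895.
The surplus seats go to H, F, E.
D receives 10.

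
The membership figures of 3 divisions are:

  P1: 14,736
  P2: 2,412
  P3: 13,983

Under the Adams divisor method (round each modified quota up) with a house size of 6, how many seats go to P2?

1

Standard divisor 31131/6 ≈ 5188.5; standard quotas: P1 2.840, P2 0.465, P3 2.695.
Rounding up gives 3, 1, 3 = 7 seats, so the divisor must be adjusted.
With modified divisor 7200: modified quotas P1 2.047, P2 0.335, P3 1.942.
Rounding up: P1 3, P2 1, P3 2 (total 6).
P2 receives 1.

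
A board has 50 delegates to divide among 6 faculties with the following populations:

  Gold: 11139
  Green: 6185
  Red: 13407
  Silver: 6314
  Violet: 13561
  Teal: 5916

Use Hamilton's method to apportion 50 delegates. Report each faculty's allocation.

Gold: 10, Green: 5, Red: 12, Silver: 6, Violet: 12, Teal: 5

Total 56522; standard divisor 56522/50 ≈ 1130.44.
Standard quotas: Gold 9.8537, Green 5.4713, Red 11.8600, Silver 5.5854, Violet 11.9962, Teal 5.2334.
Lower quotas: Gold 9, Green 5, Red 11, Silver 5, Violet 11, Teal 5 (sum 46, leaving 4 seats).
Remainders in descending order: Violet 0.9962, Red 0.8600, Gold 0.8537, Silver 0.5854, Green 0.4713, Teal 0.2334.
The surplus seats go to Violet, Red, Gold, Silver.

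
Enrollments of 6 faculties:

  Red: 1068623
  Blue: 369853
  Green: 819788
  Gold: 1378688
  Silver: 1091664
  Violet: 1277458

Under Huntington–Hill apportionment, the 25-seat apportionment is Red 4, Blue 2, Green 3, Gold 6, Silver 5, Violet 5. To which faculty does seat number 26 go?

Priority for the next seat is population ÷ (√(s·(s+1))).
Priorities: Red 238951.367, Blue 150991.855, Green 236652.411, Gold 212736.177, Silver 199309.666, Violet 233230.854.
Highest priority: Red.

Red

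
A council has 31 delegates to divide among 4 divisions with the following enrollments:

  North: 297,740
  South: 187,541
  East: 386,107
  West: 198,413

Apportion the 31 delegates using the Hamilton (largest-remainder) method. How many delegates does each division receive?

The standard divisor is 1069801/31 ≈ 34509.71.
Standard quotas: North 8.6277, South 5.4344, East 11.1884, West 5.7495.
Lower quotas: North 8, South 5, East 11, West 5 (sum 29, leaving 2 seats).
Remainders in descending order: West 0.7495, North 0.6277, South 0.4344, East 0.1884.
Largest remainders: West, North receive the extra seats.

North: 9, South: 5, East: 11, West: 6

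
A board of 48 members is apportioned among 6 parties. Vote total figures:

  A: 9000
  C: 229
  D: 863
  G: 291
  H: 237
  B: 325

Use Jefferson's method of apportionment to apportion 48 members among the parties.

A 41, C 1, D 3, G 1, H 1, B 1

Standard divisor 10945/48 ≈ 228.021; standard quotas: A 39.470, C 1.004, D 3.785, G 1.276, H 1.039, B 1.425.
Rounding down gives 39, 1, 3, 1, 1, 1 = 46 seats, so the divisor must be adjusted.
With modified divisor 218: modified quotas A 41.284, C 1.050, D 3.959, G 1.335, H 1.087, B 1.491.
Rounding down: A 41, C 1, D 3, G 1, H 1, B 1 (total 48).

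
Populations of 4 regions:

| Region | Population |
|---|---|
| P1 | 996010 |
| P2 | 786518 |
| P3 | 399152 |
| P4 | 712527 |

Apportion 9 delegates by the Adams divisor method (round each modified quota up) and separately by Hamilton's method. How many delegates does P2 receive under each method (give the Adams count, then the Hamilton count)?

2 and 3

Adams: P1 3, P2 2, P3 2, P4 2.
Hamilton: P1 3, P2 3, P3 1, P4 2.
P2 gets 2 under Adams and 3 under Hamilton.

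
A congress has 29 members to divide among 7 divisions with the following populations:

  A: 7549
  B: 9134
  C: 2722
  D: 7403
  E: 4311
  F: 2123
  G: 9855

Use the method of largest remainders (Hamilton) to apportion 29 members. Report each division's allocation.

Total 43097; standard divisor 43097/29 ≈ 1486.103.
Standard quotas: A 5.0797, B 6.1463, C 1.8316, D 4.9815, E 2.9009, F 1.4286, G 6.6314.
Lower quotas: A 5, B 6, C 1, D 4, E 2, F 1, G 6 (sum 25, leaving 4 seats).
Remainders in descending order: D 0.9815, E 0.9009, C 0.8316, G 0.6314, F 0.4286, B 0.1463, A 0.0797.
The surplus seats go to D, E, C, G.

A 5; B 6; C 2; D 5; E 3; F 1; G 7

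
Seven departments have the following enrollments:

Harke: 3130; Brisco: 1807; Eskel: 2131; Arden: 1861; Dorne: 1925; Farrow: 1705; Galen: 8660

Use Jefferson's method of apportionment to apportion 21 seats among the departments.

Harke 3, Brisco 2, Eskel 2, Arden 2, Dorne 2, Farrow 1, Galen 9

Standard divisor 21219/21 ≈ 1010.429; standard quotas: Harke 3.098, Brisco 1.788, Eskel 2.109, Arden 1.842, Dorne 1.905, Farrow 1.687, Galen 8.571.
Rounding down gives 3, 1, 2, 1, 1, 1, 8 = 17 seats, so the divisor must be adjusted.
With modified divisor 880: modified quotas Harke 3.557, Brisco 2.053, Eskel 2.422, Arden 2.115, Dorne 2.188, Farrow 1.938, Galen 9.841.
Rounding down: Harke 3, Brisco 2, Eskel 2, Arden 2, Dorne 2, Farrow 1, Galen 9 (total 21).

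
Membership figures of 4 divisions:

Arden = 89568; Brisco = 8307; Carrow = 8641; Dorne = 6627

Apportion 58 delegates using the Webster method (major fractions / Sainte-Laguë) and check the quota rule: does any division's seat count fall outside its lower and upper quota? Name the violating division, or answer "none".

Standard quotas: Arden 45.915, Brisco 4.258, Carrow 4.430, Dorne 3.397.
Webster allocation: Arden 47, Brisco 4, Carrow 4, Dorne 3.
Arden has quota 45.915 (lower 45, upper 46) but receives 47 — outside the quota interval.

Arden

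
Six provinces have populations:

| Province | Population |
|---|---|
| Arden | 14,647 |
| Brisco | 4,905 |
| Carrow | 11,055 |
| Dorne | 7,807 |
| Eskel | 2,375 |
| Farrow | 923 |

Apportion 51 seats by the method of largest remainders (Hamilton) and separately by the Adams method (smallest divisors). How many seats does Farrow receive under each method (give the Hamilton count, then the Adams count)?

Hamilton: Arden 18, Brisco 6, Carrow 13, Dorne 10, Eskel 3, Farrow 1.
Adams: Arden 17, Brisco 6, Carrow 13, Dorne 10, Eskel 3, Farrow 2.
Farrow gets 1 under Hamilton and 2 under Adams.

1 and 2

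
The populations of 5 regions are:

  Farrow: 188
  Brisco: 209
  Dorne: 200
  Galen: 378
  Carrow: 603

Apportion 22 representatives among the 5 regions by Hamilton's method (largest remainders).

Standard divisor: 1578 ÷ 22 ≈ 71.727.
Standard quotas: Farrow 2.621, Brisco 2.914, Dorne 2.788, Galen 5.270, Carrow 8.407.
Lower quotas: Farrow 2, Brisco 2, Dorne 2, Galen 5, Carrow 8 (sum 19, leaving 3 seats).
Remainders in descending order: Brisco 0.914, Dorne 0.788, Farrow 0.621, Carrow 0.407, Galen 0.270.
The surplus seats go to Brisco, Dorne, Farrow.

Farrow=3; Brisco=3; Dorne=3; Galen=5; Carrow=8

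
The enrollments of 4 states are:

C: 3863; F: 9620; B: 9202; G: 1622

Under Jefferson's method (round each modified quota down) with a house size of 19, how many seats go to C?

Standard divisor 24307/19 ≈ 1279.316; standard quotas: C 3.020, F 7.520, B 7.193, G 1.268.
Rounding down gives 3, 7, 7, 1 = 18 seats, so the divisor must be adjusted.
With modified divisor 1180: modified quotas C 3.274, F 8.153, B 7.798, G 1.375.
Rounding down: C 3, F 8, B 7, G 1 (total 19).
C receives 3.

3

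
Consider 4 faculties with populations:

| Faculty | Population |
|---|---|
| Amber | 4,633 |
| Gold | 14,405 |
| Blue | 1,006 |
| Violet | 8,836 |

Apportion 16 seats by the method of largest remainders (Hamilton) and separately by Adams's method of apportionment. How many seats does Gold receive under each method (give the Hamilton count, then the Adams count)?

8 and 7

Hamilton: Amber 3, Gold 8, Blue 0, Violet 5.
Adams: Amber 3, Gold 7, Blue 1, Violet 5.
Gold gets 8 under Hamilton and 7 under Adams.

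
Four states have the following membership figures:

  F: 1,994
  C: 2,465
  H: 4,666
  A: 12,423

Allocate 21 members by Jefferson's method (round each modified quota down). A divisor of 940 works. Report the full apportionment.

With modified divisor 940: modified quotas F 2.121, C 2.622, H 4.964, A 13.216.
Rounding down: F 2, C 2, H 4, A 13 (total 21).

F: 2, C: 2, H: 4, A: 13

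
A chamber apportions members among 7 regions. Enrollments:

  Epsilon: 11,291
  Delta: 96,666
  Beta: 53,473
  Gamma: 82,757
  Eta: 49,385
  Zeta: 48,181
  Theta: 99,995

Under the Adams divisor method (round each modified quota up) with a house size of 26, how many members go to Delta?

5

Standard divisor 441748/26 ≈ 16990.308; standard quotas: Epsilon 0.665, Delta 5.689, Beta 3.147, Gamma 4.871, Eta 2.907, Zeta 2.836, Theta 5.885.
Rounding up gives 1, 6, 4, 5, 3, 3, 6 = 28 seats, so the divisor must be adjusted.
With modified divisor 19700: modified quotas Epsilon 0.573, Delta 4.907, Beta 2.714, Gamma 4.201, Eta 2.507, Zeta 2.446, Theta 5.076.
Rounding up: Epsilon 1, Delta 5, Beta 3, Gamma 5, Eta 3, Zeta 3, Theta 6 (total 26).
Delta receives 5.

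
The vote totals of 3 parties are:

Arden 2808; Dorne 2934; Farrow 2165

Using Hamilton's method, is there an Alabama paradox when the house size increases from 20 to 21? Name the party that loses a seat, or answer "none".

At 20 seats: Arden 7, Dorne 7, Farrow 6.
At 21 seats: Arden 7, Dorne 8, Farrow 6.
No party's allocation decreased.

none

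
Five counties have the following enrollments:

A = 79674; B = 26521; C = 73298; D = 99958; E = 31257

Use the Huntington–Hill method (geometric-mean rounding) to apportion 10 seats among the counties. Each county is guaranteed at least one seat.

With divisor 31225: modified quotas A 2.552, B 0.849, C 2.347, D 3.201, E 1.001.
Geometric-mean thresholds: A √(2·3)=2.449, B (min 1), C √(2·3)=2.449, D √(3·4)=3.464, E √(1·2)=1.414.
Each quota rounded against its threshold gives A 3, B 1, C 2, D 3, E 1 (total 10).

A 3, B 1, C 2, D 3, E 1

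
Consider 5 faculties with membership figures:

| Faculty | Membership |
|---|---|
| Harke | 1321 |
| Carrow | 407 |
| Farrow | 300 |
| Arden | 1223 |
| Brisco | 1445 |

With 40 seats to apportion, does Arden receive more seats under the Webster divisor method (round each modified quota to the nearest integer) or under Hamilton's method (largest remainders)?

Webster

Webster: Harke 11, Carrow 3, Farrow 3, Arden 11, Brisco 12.
Hamilton: Harke 11, Carrow 4, Farrow 3, Arden 10, Brisco 12.
Arden gets 11 under Webster and 10 under Hamilton.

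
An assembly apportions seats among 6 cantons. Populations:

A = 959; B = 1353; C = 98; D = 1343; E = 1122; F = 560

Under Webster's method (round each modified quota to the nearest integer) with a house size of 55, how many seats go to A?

Standard divisor 5435/55 ≈ 98.818; standard quotas: A 9.705, B 13.692, C 0.992, D 13.591, E 11.354, F 5.667.
Rounding to the nearest integer gives 10, 14, 1, 14, 11, 6 = 56 seats, so the divisor must be adjusted.
With modified divisor 100: modified quotas A 9.590, B 13.530, C 0.980, D 13.430, E 11.220, F 5.600.
Rounding to the nearest integer: A 10, B 14, C 1, D 13, E 11, F 6 (total 55).
A receives 10.

10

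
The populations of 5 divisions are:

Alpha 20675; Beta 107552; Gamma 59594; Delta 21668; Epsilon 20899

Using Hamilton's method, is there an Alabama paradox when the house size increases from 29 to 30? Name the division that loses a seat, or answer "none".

At 29 seats: Alpha 3, Beta 13, Gamma 7, Delta 3, Epsilon 3.
At 30 seats: Alpha 2, Beta 14, Gamma 8, Delta 3, Epsilon 3.
Alpha drops from 3 to 2.

Alpha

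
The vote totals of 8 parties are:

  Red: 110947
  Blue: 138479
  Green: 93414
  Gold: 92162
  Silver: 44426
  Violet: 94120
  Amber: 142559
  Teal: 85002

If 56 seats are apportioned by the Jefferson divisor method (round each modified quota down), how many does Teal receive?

6

Standard divisor 801109/56 ≈ 14305.518; standard quotas: Red 7.756, Blue 9.680, Green 6.530, Gold 6.442, Silver 3.106, Violet 6.579, Amber 9.965, Teal 5.942.
Rounding down gives 7, 9, 6, 6, 3, 6, 9, 5 = 51 seats, so the divisor must be adjusted.
With modified divisor 13400: modified quotas Red 8.280, Blue 10.334, Green 6.971, Gold 6.878, Silver 3.315, Violet 7.024, Amber 10.639, Teal 6.343.
Rounding down: Red 8, Blue 10, Green 6, Gold 6, Silver 3, Violet 7, Amber 10, Teal 6 (total 56).
Teal receives 6.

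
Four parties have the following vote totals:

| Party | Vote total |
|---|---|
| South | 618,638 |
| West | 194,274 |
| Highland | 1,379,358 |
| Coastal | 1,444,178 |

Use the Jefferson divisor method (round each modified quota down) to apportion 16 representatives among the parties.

Standard divisor 3636448/16 ≈ 227278; standard quotas: South 2.722, West 0.855, Highland 6.069, Coastal 6.354.
Rounding down gives 2, 0, 6, 6 = 14 seats, so the divisor must be adjusted.
With modified divisor 201600: modified quotas South 3.069, West 0.964, Highland 6.842, Coastal 7.164.
Rounding down: South 3, West 0, Highland 6, Coastal 7 (total 16).

South 3, West 0, Highland 6, Coastal 7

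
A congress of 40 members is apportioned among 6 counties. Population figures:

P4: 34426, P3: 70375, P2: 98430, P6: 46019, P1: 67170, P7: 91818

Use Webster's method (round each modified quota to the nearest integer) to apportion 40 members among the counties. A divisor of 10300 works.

P4 3, P3 7, P2 10, P6 4, P1 7, P7 9

With modified divisor 10300: modified quotas P4 3.342, P3 6.833, P2 9.556, P6 4.468, P1 6.521, P7 8.914.
Rounding to the nearest integer: P4 3, P3 7, P2 10, P6 4, P1 7, P7 9 (total 40).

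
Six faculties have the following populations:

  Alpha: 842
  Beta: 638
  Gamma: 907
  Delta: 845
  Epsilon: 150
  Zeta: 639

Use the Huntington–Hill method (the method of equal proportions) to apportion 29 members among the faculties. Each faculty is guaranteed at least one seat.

Alpha: 6; Beta: 5; Gamma: 6; Delta: 6; Epsilon: 1; Zeta: 5

With divisor 141: modified quotas Alpha 5.972, Beta 4.525, Gamma 6.433, Delta 5.993, Epsilon 1.064, Zeta 4.532.
Geometric-mean thresholds: Alpha √(5·6)=5.477, Beta √(4·5)=4.472, Gamma √(6·7)=6.481, Delta √(5·6)=5.477, Epsilon √(1·2)=1.414, Zeta √(4·5)=4.472.
Each quota rounded against its threshold gives Alpha 6, Beta 5, Gamma 6, Delta 6, Epsilon 1, Zeta 5 (total 29).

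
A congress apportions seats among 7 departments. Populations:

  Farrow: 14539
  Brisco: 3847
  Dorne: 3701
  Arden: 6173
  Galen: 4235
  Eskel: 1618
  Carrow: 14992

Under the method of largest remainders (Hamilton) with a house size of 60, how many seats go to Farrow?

Standard divisor: 49105 ÷ 60 ≈ 818.417.
Standard quotas: Farrow 17.7648, Brisco 4.7005, Dorne 4.5221, Arden 7.5426, Galen 5.1746, Eskel 1.9770, Carrow 18.3183.
Lower quotas: Farrow 17, Brisco 4, Dorne 4, Arden 7, Galen 5, Eskel 1, Carrow 18 (sum 56, leaving 4 seats).
Remainders in descending order: Eskel 0.9770, Farrow 0.7648, Brisco 0.7005, Arden 0.5426, Dorne 0.5221, Carrow 0.3183, Galen 0.1746.
Largest remainders: Eskel, Farrow, Brisco, Arden receive the extra seats.
Farrow receives 18.

18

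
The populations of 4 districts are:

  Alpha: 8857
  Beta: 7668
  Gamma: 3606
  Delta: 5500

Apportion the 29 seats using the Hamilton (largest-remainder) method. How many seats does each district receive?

Alpha 10, Beta 9, Gamma 4, Delta 6

Total 25631; standard divisor 25631/29 ≈ 883.828.
Standard quotas: Alpha 10.0212, Beta 8.6759, Gamma 4.0800, Delta 6.2229.
Lower quotas: Alpha 10, Beta 8, Gamma 4, Delta 6 (sum 28, leaving 1 seat).
Remainders in descending order: Beta 0.6759, Delta 0.2229, Gamma 0.0800, Alpha 0.0212.
Largest remainder: Beta receives the extra seat.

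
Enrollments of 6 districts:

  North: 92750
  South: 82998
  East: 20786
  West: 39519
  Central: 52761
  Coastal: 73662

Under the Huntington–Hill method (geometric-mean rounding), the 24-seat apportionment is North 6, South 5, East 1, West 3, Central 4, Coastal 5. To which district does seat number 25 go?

South

Priority for the next seat is population ÷ (√(s·(s+1))).
Priorities: North 14311.636, South 15153.292, East 14697.922, West 11408.153, Central 11797.718, Coastal 13448.780.
Highest priority: South.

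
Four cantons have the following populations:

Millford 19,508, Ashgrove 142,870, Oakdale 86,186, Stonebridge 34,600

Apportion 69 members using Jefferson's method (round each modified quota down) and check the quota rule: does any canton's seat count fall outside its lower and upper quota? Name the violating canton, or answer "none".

Ashgrove

Standard quotas: Millford 4.754, Ashgrove 34.814, Oakdale 21.001, Stonebridge 8.431.
Jefferson allocation: Millford 4, Ashgrove 36, Oakdale 21, Stonebridge 8.
Ashgrove has quota 34.814 (lower 34, upper 35) but receives 36 — outside the quota interval.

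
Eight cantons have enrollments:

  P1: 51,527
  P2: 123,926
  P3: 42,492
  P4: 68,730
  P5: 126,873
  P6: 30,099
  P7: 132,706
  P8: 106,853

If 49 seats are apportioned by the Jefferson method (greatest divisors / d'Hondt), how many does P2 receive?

9

Standard divisor 683206/49 ≈ 13942.98; standard quotas: P1 3.696, P2 8.888, P3 3.048, P4 4.929, P5 9.099, P6 2.159, P7 9.518, P8 7.664.
Rounding down gives 3, 8, 3, 4, 9, 2, 9, 7 = 45 seats, so the divisor must be adjusted.
With modified divisor 13100: modified quotas P1 3.933, P2 9.460, P3 3.244, P4 5.247, P5 9.685, P6 2.298, P7 10.130, P8 8.157.
Rounding down: P1 3, P2 9, P3 3, P4 5, P5 9, P6 2, P7 10, P8 8 (total 49).
P2 receives 9.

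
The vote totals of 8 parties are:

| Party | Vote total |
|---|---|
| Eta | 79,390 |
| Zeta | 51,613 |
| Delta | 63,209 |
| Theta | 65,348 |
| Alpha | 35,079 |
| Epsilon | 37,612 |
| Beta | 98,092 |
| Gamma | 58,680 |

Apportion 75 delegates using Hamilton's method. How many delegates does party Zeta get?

Standard divisor: 489023 ÷ 75 ≈ 6520.307.
Standard quotas: Eta 12.1758, Zeta 7.9157, Delta 9.6942, Theta 10.0222, Alpha 5.3800, Epsilon 5.7684, Beta 15.0441, Gamma 8.9996.
Lower quotas: Eta 12, Zeta 7, Delta 9, Theta 10, Alpha 5, Epsilon 5, Beta 15, Gamma 8 (sum 71, leaving 4 seats).
Remainders in descending order: Gamma 0.9996, Zeta 0.9157, Epsilon 0.7684, Delta 0.6942, Alpha 0.3800, Eta 0.1758, Beta 0.0441, Theta 0.0222.
The surplus seats go to Gamma, Zeta, Epsilon, Delta.
Zeta receives 8.

8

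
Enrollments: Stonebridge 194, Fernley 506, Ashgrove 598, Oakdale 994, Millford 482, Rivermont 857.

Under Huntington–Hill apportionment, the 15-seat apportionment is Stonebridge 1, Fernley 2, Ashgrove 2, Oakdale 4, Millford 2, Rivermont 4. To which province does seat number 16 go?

Ashgrove

Priority for the next seat is population ÷ (√(s·(s+1))).
Priorities: Stonebridge 137.179, Fernley 206.574, Ashgrove 244.132, Oakdale 222.265, Millford 196.776, Rivermont 191.631.
Highest priority: Ashgrove.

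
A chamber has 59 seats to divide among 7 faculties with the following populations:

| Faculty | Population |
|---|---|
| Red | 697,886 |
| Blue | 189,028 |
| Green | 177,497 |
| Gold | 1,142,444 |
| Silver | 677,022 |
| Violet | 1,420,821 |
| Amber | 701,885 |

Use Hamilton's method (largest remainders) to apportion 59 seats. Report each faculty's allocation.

Standard divisor: 5006583 ÷ 59 ≈ 84857.339.
Standard quotas: Red 8.2242, Blue 2.2276, Green 2.0917, Gold 13.4631, Silver 7.9784, Violet 16.7436, Amber 8.2714.
Lower quotas: Red 8, Blue 2, Green 2, Gold 13, Silver 7, Violet 16, Amber 8 (sum 56, leaving 3 seats).
Remainders in descending order: Silver 0.9784, Violet 0.7436, Gold 0.4631, Amber 0.2714, Blue 0.2276, Red 0.2242, Green 0.0917.
The surplus seats go to Silver, Violet, Gold.

Red 8, Blue 2, Green 2, Gold 14, Silver 8, Violet 17, Amber 8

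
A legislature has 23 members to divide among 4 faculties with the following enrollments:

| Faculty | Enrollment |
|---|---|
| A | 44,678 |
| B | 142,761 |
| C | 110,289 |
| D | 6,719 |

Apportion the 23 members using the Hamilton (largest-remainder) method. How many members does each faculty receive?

A: 3; B: 11; C: 8; D: 1

Standard divisor: 304447 ÷ 23 ≈ 13236.826.
Standard quotas: A 3.3753, B 10.7851, C 8.3320, D 0.5076.
Lower quotas: A 3, B 10, C 8, D 0 (sum 21, leaving 2 seats).
Remainders in descending order: B 0.7851, D 0.5076, A 0.3753, C 0.3320.
The surplus seats go to B, D.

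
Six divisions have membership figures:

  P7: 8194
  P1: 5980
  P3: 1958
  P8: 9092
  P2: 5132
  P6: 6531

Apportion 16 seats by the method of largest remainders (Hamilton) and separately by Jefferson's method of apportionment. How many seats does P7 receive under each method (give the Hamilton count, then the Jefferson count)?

3 and 4

Hamilton: P7 3, P1 3, P3 1, P8 4, P2 2, P6 3.
Jefferson: P7 4, P1 3, P3 0, P8 4, P2 2, P6 3.
P7 gets 3 under Hamilton and 4 under Jefferson.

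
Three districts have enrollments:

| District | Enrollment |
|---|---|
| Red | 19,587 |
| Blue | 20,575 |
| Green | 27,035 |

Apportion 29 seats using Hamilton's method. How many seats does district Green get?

The standard divisor is 67197/29 ≈ 2317.138.
Standard quotas: Red 8.4531, Blue 8.8795, Green 11.6674.
Lower quotas: Red 8, Blue 8, Green 11 (sum 27, leaving 2 seats).
Remainders in descending order: Blue 0.8795, Green 0.6674, Red 0.4531.
Largest remainders: Blue, Green receive the extra seats.
Green receives 12.

12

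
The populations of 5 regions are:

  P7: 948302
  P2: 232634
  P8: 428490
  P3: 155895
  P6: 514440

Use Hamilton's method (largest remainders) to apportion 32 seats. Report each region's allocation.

Standard divisor: 2279761 ÷ 32 ≈ 71242.531.
Standard quotas: P7 13.3109, P2 3.2654, P8 6.0145, P3 2.1882, P6 7.2210.
Lower quotas: P7 13, P2 3, P8 6, P3 2, P6 7 (sum 31, leaving 1 seat).
Remainders in descending order: P7 0.3109, P2 0.2654, P6 0.2210, P3 0.1882, P8 0.0145.
The surplus seat goes to P7.

P7: 14, P2: 3, P8: 6, P3: 2, P6: 7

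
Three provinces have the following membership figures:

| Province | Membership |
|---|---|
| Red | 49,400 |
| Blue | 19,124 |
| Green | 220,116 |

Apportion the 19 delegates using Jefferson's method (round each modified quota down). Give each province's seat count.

Standard divisor 288640/19 ≈ 15191.579; standard quotas: Red 3.252, Blue 1.259, Green 14.489.
Rounding down gives 3, 1, 14 = 18 seats, so the divisor must be adjusted.
With modified divisor 14200: modified quotas Red 3.479, Blue 1.347, Green 15.501.
Rounding down: Red 3, Blue 1, Green 15 (total 19).

Red=3, Blue=1, Green=15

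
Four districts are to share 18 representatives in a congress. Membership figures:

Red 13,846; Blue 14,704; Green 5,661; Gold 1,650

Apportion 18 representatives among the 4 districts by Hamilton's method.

Total 35861; standard divisor 35861/18 ≈ 1992.278.
Standard quotas: Red 6.9498, Blue 7.3805, Green 2.8415, Gold 0.8282.
Lower quotas: Red 6, Blue 7, Green 2, Gold 0 (sum 15, leaving 3 seats).
Remainders in descending order: Red 0.9498, Green 0.8415, Gold 0.8282, Blue 0.3805.
Largest remainders: Red, Green, Gold receive the extra seats.

Red: 7, Blue: 7, Green: 3, Gold: 1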